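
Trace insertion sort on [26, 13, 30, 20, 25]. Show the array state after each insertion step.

First element 26 is already 'sorted'
Insert 13: shifted 1 elements -> [13, 26, 30, 20, 25]
Insert 30: shifted 0 elements -> [13, 26, 30, 20, 25]
Insert 20: shifted 2 elements -> [13, 20, 26, 30, 25]
Insert 25: shifted 2 elements -> [13, 20, 25, 26, 30]


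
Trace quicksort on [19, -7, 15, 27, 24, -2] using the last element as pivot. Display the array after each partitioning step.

Partition 1: pivot=-2 at index 1 -> [-7, -2, 15, 27, 24, 19]
Partition 2: pivot=19 at index 3 -> [-7, -2, 15, 19, 24, 27]
Partition 3: pivot=27 at index 5 -> [-7, -2, 15, 19, 24, 27]


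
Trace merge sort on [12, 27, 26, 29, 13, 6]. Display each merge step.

Divide and conquer:
  Merge [27] + [26] -> [26, 27]
  Merge [12] + [26, 27] -> [12, 26, 27]
  Merge [13] + [6] -> [6, 13]
  Merge [29] + [6, 13] -> [6, 13, 29]
  Merge [12, 26, 27] + [6, 13, 29] -> [6, 12, 13, 26, 27, 29]


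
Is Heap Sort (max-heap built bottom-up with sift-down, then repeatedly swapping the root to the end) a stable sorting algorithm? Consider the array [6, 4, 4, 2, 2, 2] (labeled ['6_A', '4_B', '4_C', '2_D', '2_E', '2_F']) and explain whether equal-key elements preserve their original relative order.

Trace Heap Sort on the labeled array (the key is the number; the letter only tracks identity):
  Build max-heap: [6_A, 4_B, 4_C, 2_D, 2_E, 2_F]
  Swap root 6_A to index 5, re-heapify first 5 -> [4_B, 2_F, 4_C, 2_D, 2_E, 6_A]
  Swap root 4_B to index 4, re-heapify first 4 -> [4_C, 2_F, 2_E, 2_D, 4_B, 6_A]
  Swap root 4_C to index 3, re-heapify first 3 -> [2_D, 2_F, 2_E, 4_C, 4_B, 6_A]
  Swap root 2_D to index 2, re-heapify first 2 -> [2_E, 2_F, 2_D, 4_C, 4_B, 6_A]
  Swap root 2_E to index 1, re-heapify first 1 -> [2_F, 2_E, 2_D, 4_C, 4_B, 6_A]
Final order: [2_F, 2_E, 2_D, 4_C, 4_B, 6_A]
Equal keys:
  value 2: originally 2_D, 2_E, 2_F; after sorting 2_F, 2_E, 2_D -> order changed
  value 4: originally 4_B, 4_C; after sorting 4_C, 4_B -> order changed
Equal keys were reordered, so Heap Sort is not stable: heap construction and root-to-end swaps move elements without regard to the original order of equal keys. (One such input is enough; an unstable sort may happen to preserve order on other inputs, but it gives no guarantee.)
Answer: Not stable


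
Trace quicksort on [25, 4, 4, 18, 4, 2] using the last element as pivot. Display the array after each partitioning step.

Partition 1: pivot=2 at index 0 -> [2, 4, 4, 18, 4, 25]
Partition 2: pivot=25 at index 5 -> [2, 4, 4, 18, 4, 25]
Partition 3: pivot=4 at index 3 -> [2, 4, 4, 4, 18, 25]
Partition 4: pivot=4 at index 2 -> [2, 4, 4, 4, 18, 25]


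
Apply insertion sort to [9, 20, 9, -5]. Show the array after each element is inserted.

First element 9 is already 'sorted'
Insert 20: shifted 0 elements -> [9, 20, 9, -5]
Insert 9: shifted 1 elements -> [9, 9, 20, -5]
Insert -5: shifted 3 elements -> [-5, 9, 9, 20]


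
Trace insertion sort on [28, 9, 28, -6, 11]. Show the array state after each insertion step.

First element 28 is already 'sorted'
Insert 9: shifted 1 elements -> [9, 28, 28, -6, 11]
Insert 28: shifted 0 elements -> [9, 28, 28, -6, 11]
Insert -6: shifted 3 elements -> [-6, 9, 28, 28, 11]
Insert 11: shifted 2 elements -> [-6, 9, 11, 28, 28]


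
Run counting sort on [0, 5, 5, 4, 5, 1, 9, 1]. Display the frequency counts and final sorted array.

Count array: [1, 2, 0, 0, 1, 3, 0, 0, 0, 1]
(count[i] = number of elements equal to i)
Cumulative count: [1, 3, 3, 3, 4, 7, 7, 7, 7, 8]
Sorted: [0, 1, 1, 4, 5, 5, 5, 9]


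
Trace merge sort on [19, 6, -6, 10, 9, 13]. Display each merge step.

Divide and conquer:
  Merge [6] + [-6] -> [-6, 6]
  Merge [19] + [-6, 6] -> [-6, 6, 19]
  Merge [9] + [13] -> [9, 13]
  Merge [10] + [9, 13] -> [9, 10, 13]
  Merge [-6, 6, 19] + [9, 10, 13] -> [-6, 6, 9, 10, 13, 19]


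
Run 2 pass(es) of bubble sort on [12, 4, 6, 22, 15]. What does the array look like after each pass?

After pass 1: [4, 6, 12, 15, 22] (3 swaps)
After pass 2: [4, 6, 12, 15, 22] (0 swaps)
Total swaps: 3


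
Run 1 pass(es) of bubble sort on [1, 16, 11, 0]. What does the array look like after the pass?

After pass 1: [1, 11, 0, 16] (2 swaps)
Total swaps: 2


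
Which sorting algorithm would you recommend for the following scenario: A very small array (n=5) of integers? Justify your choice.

Best choice: Insertion sort
Reason: For tiny inputs the O(n^2) overhead is negligible and insertion sort has minimal constant factors


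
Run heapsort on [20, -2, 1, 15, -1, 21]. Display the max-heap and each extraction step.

Build heap: [21, 15, 20, -2, -1, 1]
Extract 21: [20, 15, 1, -2, -1, 21]
Extract 20: [15, -1, 1, -2, 20, 21]
Extract 15: [1, -1, -2, 15, 20, 21]
Extract 1: [-1, -2, 1, 15, 20, 21]
Extract -1: [-2, -1, 1, 15, 20, 21]


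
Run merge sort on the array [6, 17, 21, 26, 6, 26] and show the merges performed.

Divide and conquer:
  Merge [17] + [21] -> [17, 21]
  Merge [6] + [17, 21] -> [6, 17, 21]
  Merge [6] + [26] -> [6, 26]
  Merge [26] + [6, 26] -> [6, 26, 26]
  Merge [6, 17, 21] + [6, 26, 26] -> [6, 6, 17, 21, 26, 26]


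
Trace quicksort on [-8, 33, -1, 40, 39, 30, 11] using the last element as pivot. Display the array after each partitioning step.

Partition 1: pivot=11 at index 2 -> [-8, -1, 11, 40, 39, 30, 33]
Partition 2: pivot=-1 at index 1 -> [-8, -1, 11, 40, 39, 30, 33]
Partition 3: pivot=33 at index 4 -> [-8, -1, 11, 30, 33, 40, 39]
Partition 4: pivot=39 at index 5 -> [-8, -1, 11, 30, 33, 39, 40]


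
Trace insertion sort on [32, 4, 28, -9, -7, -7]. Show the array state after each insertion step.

First element 32 is already 'sorted'
Insert 4: shifted 1 elements -> [4, 32, 28, -9, -7, -7]
Insert 28: shifted 1 elements -> [4, 28, 32, -9, -7, -7]
Insert -9: shifted 3 elements -> [-9, 4, 28, 32, -7, -7]
Insert -7: shifted 3 elements -> [-9, -7, 4, 28, 32, -7]
Insert -7: shifted 3 elements -> [-9, -7, -7, 4, 28, 32]


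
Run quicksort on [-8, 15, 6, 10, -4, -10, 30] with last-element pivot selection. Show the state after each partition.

Partition 1: pivot=30 at index 6 -> [-8, 15, 6, 10, -4, -10, 30]
Partition 2: pivot=-10 at index 0 -> [-10, 15, 6, 10, -4, -8, 30]
Partition 3: pivot=-8 at index 1 -> [-10, -8, 6, 10, -4, 15, 30]
Partition 4: pivot=15 at index 5 -> [-10, -8, 6, 10, -4, 15, 30]
Partition 5: pivot=-4 at index 2 -> [-10, -8, -4, 10, 6, 15, 30]
Partition 6: pivot=6 at index 3 -> [-10, -8, -4, 6, 10, 15, 30]


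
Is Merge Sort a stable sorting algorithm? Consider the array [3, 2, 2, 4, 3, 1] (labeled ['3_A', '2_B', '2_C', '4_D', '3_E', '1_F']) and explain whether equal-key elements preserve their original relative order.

Trace Merge Sort on the labeled array (the key is the number; the letter only tracks identity):
  Merge [2_B] + [2_C] -> [2_B, 2_C]
  Merge [3_A] + [2_B, 2_C] -> [2_B, 2_C, 3_A]
  Merge [3_E] + [1_F] -> [1_F, 3_E]
  Merge [4_D] + [1_F, 3_E] -> [1_F, 3_E, 4_D]
  Merge [2_B, 2_C, 3_A] + [1_F, 3_E, 4_D] -> [1_F, 2_B, 2_C, 3_A, 3_E, 4_D]
Final order: [1_F, 2_B, 2_C, 3_A, 3_E, 4_D]
Equal keys:
  value 2: originally 2_B, 2_C; after sorting 2_B, 2_C -> order preserved
  value 3: originally 3_A, 3_E; after sorting 3_A, 3_E -> order preserved
All equal keys kept their original relative order. Merge Sort is stable: when the heads of the two halves are equal the merge takes from the left half first.
Answer: Stable


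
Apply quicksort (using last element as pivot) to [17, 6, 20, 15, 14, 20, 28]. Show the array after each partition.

Partition 1: pivot=28 at index 6 -> [17, 6, 20, 15, 14, 20, 28]
Partition 2: pivot=20 at index 5 -> [17, 6, 20, 15, 14, 20, 28]
Partition 3: pivot=14 at index 1 -> [6, 14, 20, 15, 17, 20, 28]
Partition 4: pivot=17 at index 3 -> [6, 14, 15, 17, 20, 20, 28]


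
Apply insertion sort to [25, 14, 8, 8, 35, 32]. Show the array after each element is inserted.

First element 25 is already 'sorted'
Insert 14: shifted 1 elements -> [14, 25, 8, 8, 35, 32]
Insert 8: shifted 2 elements -> [8, 14, 25, 8, 35, 32]
Insert 8: shifted 2 elements -> [8, 8, 14, 25, 35, 32]
Insert 35: shifted 0 elements -> [8, 8, 14, 25, 35, 32]
Insert 32: shifted 1 elements -> [8, 8, 14, 25, 32, 35]


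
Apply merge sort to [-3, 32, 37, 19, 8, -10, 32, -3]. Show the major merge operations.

Divide and conquer:
  Merge [-3] + [32] -> [-3, 32]
  Merge [37] + [19] -> [19, 37]
  Merge [-3, 32] + [19, 37] -> [-3, 19, 32, 37]
  Merge [8] + [-10] -> [-10, 8]
  Merge [32] + [-3] -> [-3, 32]
  Merge [-10, 8] + [-3, 32] -> [-10, -3, 8, 32]
  Merge [-3, 19, 32, 37] + [-10, -3, 8, 32] -> [-10, -3, -3, 8, 19, 32, 32, 37]


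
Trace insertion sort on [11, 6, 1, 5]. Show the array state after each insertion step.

First element 11 is already 'sorted'
Insert 6: shifted 1 elements -> [6, 11, 1, 5]
Insert 1: shifted 2 elements -> [1, 6, 11, 5]
Insert 5: shifted 2 elements -> [1, 5, 6, 11]


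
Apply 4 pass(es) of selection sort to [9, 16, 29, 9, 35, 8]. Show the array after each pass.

Pass 1: Select minimum 8 at index 5, swap -> [8, 16, 29, 9, 35, 9]
Pass 2: Select minimum 9 at index 3, swap -> [8, 9, 29, 16, 35, 9]
Pass 3: Select minimum 9 at index 5, swap -> [8, 9, 9, 16, 35, 29]
Pass 4: Select minimum 16 at index 3, swap -> [8, 9, 9, 16, 35, 29]


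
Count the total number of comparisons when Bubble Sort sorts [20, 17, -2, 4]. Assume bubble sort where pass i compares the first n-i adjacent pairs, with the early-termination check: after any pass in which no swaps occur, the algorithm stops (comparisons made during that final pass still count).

Pass 1: compare adjacent pairs (0,1)..(2,3) = 3 comparison(s), 3 swap(s) -> [17, -2, 4, 20]
Pass 2: compare adjacent pairs (0,1)..(1,2) = 2 comparison(s), 2 swap(s) -> [-2, 4, 17, 20]
Pass 3: compare adjacent pairs (0,1)..(0,1) = 1 comparison(s), 0 swap(s) -> [-2, 4, 17, 20]
No swaps in this pass, so bubble sort stops here.
Total comparisons: 3 + 2 + 1 = 6


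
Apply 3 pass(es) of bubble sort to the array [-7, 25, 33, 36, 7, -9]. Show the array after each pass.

After pass 1: [-7, 25, 33, 7, -9, 36] (2 swaps)
After pass 2: [-7, 25, 7, -9, 33, 36] (2 swaps)
After pass 3: [-7, 7, -9, 25, 33, 36] (2 swaps)
Total swaps: 6


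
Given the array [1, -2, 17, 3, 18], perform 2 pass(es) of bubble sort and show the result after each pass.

After pass 1: [-2, 1, 3, 17, 18] (2 swaps)
After pass 2: [-2, 1, 3, 17, 18] (0 swaps)
Total swaps: 2


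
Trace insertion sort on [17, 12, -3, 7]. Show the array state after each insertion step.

First element 17 is already 'sorted'
Insert 12: shifted 1 elements -> [12, 17, -3, 7]
Insert -3: shifted 2 elements -> [-3, 12, 17, 7]
Insert 7: shifted 2 elements -> [-3, 7, 12, 17]


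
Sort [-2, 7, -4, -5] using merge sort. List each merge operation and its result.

Divide and conquer:
  Merge [-2] + [7] -> [-2, 7]
  Merge [-4] + [-5] -> [-5, -4]
  Merge [-2, 7] + [-5, -4] -> [-5, -4, -2, 7]


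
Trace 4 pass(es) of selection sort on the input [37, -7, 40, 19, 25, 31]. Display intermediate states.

Pass 1: Select minimum -7 at index 1, swap -> [-7, 37, 40, 19, 25, 31]
Pass 2: Select minimum 19 at index 3, swap -> [-7, 19, 40, 37, 25, 31]
Pass 3: Select minimum 25 at index 4, swap -> [-7, 19, 25, 37, 40, 31]
Pass 4: Select minimum 31 at index 5, swap -> [-7, 19, 25, 31, 40, 37]


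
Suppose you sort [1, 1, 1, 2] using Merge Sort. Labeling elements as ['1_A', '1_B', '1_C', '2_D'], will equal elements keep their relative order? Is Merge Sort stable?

Trace Merge Sort on the labeled array (the key is the number; the letter only tracks identity):
  Merge [1_A] + [1_B] -> [1_A, 1_B]
  Merge [1_C] + [2_D] -> [1_C, 2_D]
  Merge [1_A, 1_B] + [1_C, 2_D] -> [1_A, 1_B, 1_C, 2_D]
Final order: [1_A, 1_B, 1_C, 2_D]
Equal keys:
  value 1: originally 1_A, 1_B, 1_C; after sorting 1_A, 1_B, 1_C -> order preserved
All equal keys kept their original relative order. Merge Sort is stable: when the heads of the two halves are equal the merge takes from the left half first.
Answer: Stable


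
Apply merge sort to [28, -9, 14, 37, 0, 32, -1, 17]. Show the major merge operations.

Divide and conquer:
  Merge [28] + [-9] -> [-9, 28]
  Merge [14] + [37] -> [14, 37]
  Merge [-9, 28] + [14, 37] -> [-9, 14, 28, 37]
  Merge [0] + [32] -> [0, 32]
  Merge [-1] + [17] -> [-1, 17]
  Merge [0, 32] + [-1, 17] -> [-1, 0, 17, 32]
  Merge [-9, 14, 28, 37] + [-1, 0, 17, 32] -> [-9, -1, 0, 14, 17, 28, 32, 37]


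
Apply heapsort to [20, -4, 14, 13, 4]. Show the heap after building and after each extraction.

Build heap: [20, 13, 14, -4, 4]
Extract 20: [14, 13, 4, -4, 20]
Extract 14: [13, -4, 4, 14, 20]
Extract 13: [4, -4, 13, 14, 20]
Extract 4: [-4, 4, 13, 14, 20]


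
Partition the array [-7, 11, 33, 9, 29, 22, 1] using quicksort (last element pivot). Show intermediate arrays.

Partition 1: pivot=1 at index 1 -> [-7, 1, 33, 9, 29, 22, 11]
Partition 2: pivot=11 at index 3 -> [-7, 1, 9, 11, 29, 22, 33]
Partition 3: pivot=33 at index 6 -> [-7, 1, 9, 11, 29, 22, 33]
Partition 4: pivot=22 at index 4 -> [-7, 1, 9, 11, 22, 29, 33]


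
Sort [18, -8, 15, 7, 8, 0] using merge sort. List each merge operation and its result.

Divide and conquer:
  Merge [-8] + [15] -> [-8, 15]
  Merge [18] + [-8, 15] -> [-8, 15, 18]
  Merge [8] + [0] -> [0, 8]
  Merge [7] + [0, 8] -> [0, 7, 8]
  Merge [-8, 15, 18] + [0, 7, 8] -> [-8, 0, 7, 8, 15, 18]


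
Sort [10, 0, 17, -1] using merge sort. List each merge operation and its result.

Divide and conquer:
  Merge [10] + [0] -> [0, 10]
  Merge [17] + [-1] -> [-1, 17]
  Merge [0, 10] + [-1, 17] -> [-1, 0, 10, 17]


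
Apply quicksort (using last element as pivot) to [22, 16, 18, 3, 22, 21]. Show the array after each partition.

Partition 1: pivot=21 at index 3 -> [16, 18, 3, 21, 22, 22]
Partition 2: pivot=3 at index 0 -> [3, 18, 16, 21, 22, 22]
Partition 3: pivot=16 at index 1 -> [3, 16, 18, 21, 22, 22]
Partition 4: pivot=22 at index 5 -> [3, 16, 18, 21, 22, 22]


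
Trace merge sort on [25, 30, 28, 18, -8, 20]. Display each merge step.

Divide and conquer:
  Merge [30] + [28] -> [28, 30]
  Merge [25] + [28, 30] -> [25, 28, 30]
  Merge [-8] + [20] -> [-8, 20]
  Merge [18] + [-8, 20] -> [-8, 18, 20]
  Merge [25, 28, 30] + [-8, 18, 20] -> [-8, 18, 20, 25, 28, 30]


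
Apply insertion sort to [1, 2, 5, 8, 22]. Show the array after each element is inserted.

First element 1 is already 'sorted'
Insert 2: shifted 0 elements -> [1, 2, 5, 8, 22]
Insert 5: shifted 0 elements -> [1, 2, 5, 8, 22]
Insert 8: shifted 0 elements -> [1, 2, 5, 8, 22]
Insert 22: shifted 0 elements -> [1, 2, 5, 8, 22]


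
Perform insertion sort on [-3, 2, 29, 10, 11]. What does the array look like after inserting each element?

First element -3 is already 'sorted'
Insert 2: shifted 0 elements -> [-3, 2, 29, 10, 11]
Insert 29: shifted 0 elements -> [-3, 2, 29, 10, 11]
Insert 10: shifted 1 elements -> [-3, 2, 10, 29, 11]
Insert 11: shifted 1 elements -> [-3, 2, 10, 11, 29]


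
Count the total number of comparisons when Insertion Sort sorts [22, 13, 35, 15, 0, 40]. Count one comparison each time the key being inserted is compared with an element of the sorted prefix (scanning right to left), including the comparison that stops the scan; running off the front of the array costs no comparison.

Insert 13: 22 > 13 (shift), reached front = 1 comparison(s) -> [13, 22, 35, 15, 0, 40]
Insert 35: 22 <= 35 (stop) = 1 comparison(s) -> [13, 22, 35, 15, 0, 40]
Insert 15: 35 > 15 (shift), 22 > 15 (shift), 13 <= 15 (stop) = 3 comparison(s) -> [13, 15, 22, 35, 0, 40]
Insert 0: 35 > 0 (shift), 22 > 0 (shift), 15 > 0 (shift), 13 > 0 (shift), reached front = 4 comparison(s) -> [0, 13, 15, 22, 35, 40]
Insert 40: 35 <= 40 (stop) = 1 comparison(s) -> [0, 13, 15, 22, 35, 40]
Total comparisons: 1 + 1 + 3 + 4 + 1 = 10


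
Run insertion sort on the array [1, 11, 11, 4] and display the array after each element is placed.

First element 1 is already 'sorted'
Insert 11: shifted 0 elements -> [1, 11, 11, 4]
Insert 11: shifted 0 elements -> [1, 11, 11, 4]
Insert 4: shifted 2 elements -> [1, 4, 11, 11]


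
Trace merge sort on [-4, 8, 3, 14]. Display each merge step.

Divide and conquer:
  Merge [-4] + [8] -> [-4, 8]
  Merge [3] + [14] -> [3, 14]
  Merge [-4, 8] + [3, 14] -> [-4, 3, 8, 14]


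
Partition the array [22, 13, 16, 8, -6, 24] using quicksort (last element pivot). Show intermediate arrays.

Partition 1: pivot=24 at index 5 -> [22, 13, 16, 8, -6, 24]
Partition 2: pivot=-6 at index 0 -> [-6, 13, 16, 8, 22, 24]
Partition 3: pivot=22 at index 4 -> [-6, 13, 16, 8, 22, 24]
Partition 4: pivot=8 at index 1 -> [-6, 8, 16, 13, 22, 24]
Partition 5: pivot=13 at index 2 -> [-6, 8, 13, 16, 22, 24]


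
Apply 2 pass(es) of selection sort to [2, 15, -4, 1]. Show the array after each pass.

Pass 1: Select minimum -4 at index 2, swap -> [-4, 15, 2, 1]
Pass 2: Select minimum 1 at index 3, swap -> [-4, 1, 2, 15]


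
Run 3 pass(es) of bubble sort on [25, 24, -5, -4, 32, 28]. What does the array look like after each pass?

After pass 1: [24, -5, -4, 25, 28, 32] (4 swaps)
After pass 2: [-5, -4, 24, 25, 28, 32] (2 swaps)
After pass 3: [-5, -4, 24, 25, 28, 32] (0 swaps)
Total swaps: 6


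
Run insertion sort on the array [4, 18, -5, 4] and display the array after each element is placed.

First element 4 is already 'sorted'
Insert 18: shifted 0 elements -> [4, 18, -5, 4]
Insert -5: shifted 2 elements -> [-5, 4, 18, 4]
Insert 4: shifted 1 elements -> [-5, 4, 4, 18]


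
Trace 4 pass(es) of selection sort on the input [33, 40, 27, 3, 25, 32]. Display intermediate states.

Pass 1: Select minimum 3 at index 3, swap -> [3, 40, 27, 33, 25, 32]
Pass 2: Select minimum 25 at index 4, swap -> [3, 25, 27, 33, 40, 32]
Pass 3: Select minimum 27 at index 2, swap -> [3, 25, 27, 33, 40, 32]
Pass 4: Select minimum 32 at index 5, swap -> [3, 25, 27, 32, 40, 33]


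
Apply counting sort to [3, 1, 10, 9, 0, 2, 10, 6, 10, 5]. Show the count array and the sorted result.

Count array: [1, 1, 1, 1, 0, 1, 1, 0, 0, 1, 3]
(count[i] = number of elements equal to i)
Cumulative count: [1, 2, 3, 4, 4, 5, 6, 6, 6, 7, 10]
Sorted: [0, 1, 2, 3, 5, 6, 9, 10, 10, 10]


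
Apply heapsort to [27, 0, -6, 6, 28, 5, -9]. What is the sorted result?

Build heap: [28, 27, 5, 6, 0, -6, -9]
Extract 28: [27, 6, 5, -9, 0, -6, 28]
Extract 27: [6, 0, 5, -9, -6, 27, 28]
Extract 6: [5, 0, -6, -9, 6, 27, 28]
Extract 5: [0, -9, -6, 5, 6, 27, 28]
Extract 0: [-6, -9, 0, 5, 6, 27, 28]
Extract -6: [-9, -6, 0, 5, 6, 27, 28]


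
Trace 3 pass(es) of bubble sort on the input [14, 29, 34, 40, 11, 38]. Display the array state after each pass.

After pass 1: [14, 29, 34, 11, 38, 40] (2 swaps)
After pass 2: [14, 29, 11, 34, 38, 40] (1 swaps)
After pass 3: [14, 11, 29, 34, 38, 40] (1 swaps)
Total swaps: 4


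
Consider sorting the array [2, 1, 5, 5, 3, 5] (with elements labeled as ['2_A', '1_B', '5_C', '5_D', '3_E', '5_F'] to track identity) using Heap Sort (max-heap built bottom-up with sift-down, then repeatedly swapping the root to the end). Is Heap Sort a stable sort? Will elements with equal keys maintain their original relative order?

Trace Heap Sort on the labeled array (the key is the number; the letter only tracks identity):
  Build max-heap: [5_D, 3_E, 5_C, 1_B, 2_A, 5_F]
  Swap root 5_D to index 5, re-heapify first 5 -> [5_F, 3_E, 5_C, 1_B, 2_A, 5_D]
  Swap root 5_F to index 4, re-heapify first 4 -> [5_C, 3_E, 2_A, 1_B, 5_F, 5_D]
  Swap root 5_C to index 3, re-heapify first 3 -> [3_E, 1_B, 2_A, 5_C, 5_F, 5_D]
  Swap root 3_E to index 2, re-heapify first 2 -> [2_A, 1_B, 3_E, 5_C, 5_F, 5_D]
  Swap root 2_A to index 1, re-heapify first 1 -> [1_B, 2_A, 3_E, 5_C, 5_F, 5_D]
Final order: [1_B, 2_A, 3_E, 5_C, 5_F, 5_D]
Equal keys:
  value 5: originally 5_C, 5_D, 5_F; after sorting 5_C, 5_F, 5_D -> order changed
Equal keys were reordered, so Heap Sort is not stable: heap construction and root-to-end swaps move elements without regard to the original order of equal keys. (One such input is enough; an unstable sort may happen to preserve order on other inputs, but it gives no guarantee.)
Answer: Not stable


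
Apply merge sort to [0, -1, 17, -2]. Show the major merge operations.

Divide and conquer:
  Merge [0] + [-1] -> [-1, 0]
  Merge [17] + [-2] -> [-2, 17]
  Merge [-1, 0] + [-2, 17] -> [-2, -1, 0, 17]


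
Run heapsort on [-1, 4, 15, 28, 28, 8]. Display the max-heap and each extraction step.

Build heap: [28, 28, 15, 4, -1, 8]
Extract 28: [28, 8, 15, 4, -1, 28]
Extract 28: [15, 8, -1, 4, 28, 28]
Extract 15: [8, 4, -1, 15, 28, 28]
Extract 8: [4, -1, 8, 15, 28, 28]
Extract 4: [-1, 4, 8, 15, 28, 28]


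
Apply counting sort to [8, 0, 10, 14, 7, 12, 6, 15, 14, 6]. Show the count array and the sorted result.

Count array: [1, 0, 0, 0, 0, 0, 2, 1, 1, 0, 1, 0, 1, 0, 2, 1]
(count[i] = number of elements equal to i)
Cumulative count: [1, 1, 1, 1, 1, 1, 3, 4, 5, 5, 6, 6, 7, 7, 9, 10]
Sorted: [0, 6, 6, 7, 8, 10, 12, 14, 14, 15]


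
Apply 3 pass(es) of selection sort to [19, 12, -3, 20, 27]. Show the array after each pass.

Pass 1: Select minimum -3 at index 2, swap -> [-3, 12, 19, 20, 27]
Pass 2: Select minimum 12 at index 1, swap -> [-3, 12, 19, 20, 27]
Pass 3: Select minimum 19 at index 2, swap -> [-3, 12, 19, 20, 27]


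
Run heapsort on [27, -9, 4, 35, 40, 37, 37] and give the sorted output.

Build heap: [40, 35, 37, 27, -9, 4, 37]
Extract 40: [37, 35, 37, 27, -9, 4, 40]
Extract 37: [37, 35, 4, 27, -9, 37, 40]
Extract 37: [35, 27, 4, -9, 37, 37, 40]
Extract 35: [27, -9, 4, 35, 37, 37, 40]
Extract 27: [4, -9, 27, 35, 37, 37, 40]
Extract 4: [-9, 4, 27, 35, 37, 37, 40]


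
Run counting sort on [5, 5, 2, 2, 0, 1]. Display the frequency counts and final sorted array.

Count array: [1, 1, 2, 0, 0, 2]
(count[i] = number of elements equal to i)
Cumulative count: [1, 2, 4, 4, 4, 6]
Sorted: [0, 1, 2, 2, 5, 5]


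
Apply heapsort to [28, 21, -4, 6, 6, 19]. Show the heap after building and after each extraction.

Build heap: [28, 21, 19, 6, 6, -4]
Extract 28: [21, 6, 19, -4, 6, 28]
Extract 21: [19, 6, 6, -4, 21, 28]
Extract 19: [6, -4, 6, 19, 21, 28]
Extract 6: [6, -4, 6, 19, 21, 28]
Extract 6: [-4, 6, 6, 19, 21, 28]


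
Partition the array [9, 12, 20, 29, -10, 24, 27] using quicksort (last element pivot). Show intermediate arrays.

Partition 1: pivot=27 at index 5 -> [9, 12, 20, -10, 24, 27, 29]
Partition 2: pivot=24 at index 4 -> [9, 12, 20, -10, 24, 27, 29]
Partition 3: pivot=-10 at index 0 -> [-10, 12, 20, 9, 24, 27, 29]
Partition 4: pivot=9 at index 1 -> [-10, 9, 20, 12, 24, 27, 29]
Partition 5: pivot=12 at index 2 -> [-10, 9, 12, 20, 24, 27, 29]


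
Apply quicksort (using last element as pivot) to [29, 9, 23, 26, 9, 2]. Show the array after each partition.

Partition 1: pivot=2 at index 0 -> [2, 9, 23, 26, 9, 29]
Partition 2: pivot=29 at index 5 -> [2, 9, 23, 26, 9, 29]
Partition 3: pivot=9 at index 2 -> [2, 9, 9, 26, 23, 29]
Partition 4: pivot=23 at index 3 -> [2, 9, 9, 23, 26, 29]


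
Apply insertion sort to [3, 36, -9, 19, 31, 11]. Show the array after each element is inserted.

First element 3 is already 'sorted'
Insert 36: shifted 0 elements -> [3, 36, -9, 19, 31, 11]
Insert -9: shifted 2 elements -> [-9, 3, 36, 19, 31, 11]
Insert 19: shifted 1 elements -> [-9, 3, 19, 36, 31, 11]
Insert 31: shifted 1 elements -> [-9, 3, 19, 31, 36, 11]
Insert 11: shifted 3 elements -> [-9, 3, 11, 19, 31, 36]


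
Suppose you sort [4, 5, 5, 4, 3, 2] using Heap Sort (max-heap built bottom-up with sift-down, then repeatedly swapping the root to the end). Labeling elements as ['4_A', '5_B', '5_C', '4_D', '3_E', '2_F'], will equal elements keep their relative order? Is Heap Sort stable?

Trace Heap Sort on the labeled array (the key is the number; the letter only tracks identity):
  Build max-heap: [5_B, 4_A, 5_C, 4_D, 3_E, 2_F]
  Swap root 5_B to index 5, re-heapify first 5 -> [5_C, 4_A, 2_F, 4_D, 3_E, 5_B]
  Swap root 5_C to index 4, re-heapify first 4 -> [4_A, 4_D, 2_F, 3_E, 5_C, 5_B]
  Swap root 4_A to index 3, re-heapify first 3 -> [4_D, 3_E, 2_F, 4_A, 5_C, 5_B]
  Swap root 4_D to index 2, re-heapify first 2 -> [3_E, 2_F, 4_D, 4_A, 5_C, 5_B]
  Swap root 3_E to index 1, re-heapify first 1 -> [2_F, 3_E, 4_D, 4_A, 5_C, 5_B]
Final order: [2_F, 3_E, 4_D, 4_A, 5_C, 5_B]
Equal keys:
  value 4: originally 4_A, 4_D; after sorting 4_D, 4_A -> order changed
  value 5: originally 5_B, 5_C; after sorting 5_C, 5_B -> order changed
Equal keys were reordered, so Heap Sort is not stable: heap construction and root-to-end swaps move elements without regard to the original order of equal keys. (One such input is enough; an unstable sort may happen to preserve order on other inputs, but it gives no guarantee.)
Answer: Not stable


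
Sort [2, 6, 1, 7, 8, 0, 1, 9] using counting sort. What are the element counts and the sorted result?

Count array: [1, 2, 1, 0, 0, 0, 1, 1, 1, 1]
(count[i] = number of elements equal to i)
Cumulative count: [1, 3, 4, 4, 4, 4, 5, 6, 7, 8]
Sorted: [0, 1, 1, 2, 6, 7, 8, 9]


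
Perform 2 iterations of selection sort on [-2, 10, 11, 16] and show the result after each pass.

Pass 1: Select minimum -2 at index 0, swap -> [-2, 10, 11, 16]
Pass 2: Select minimum 10 at index 1, swap -> [-2, 10, 11, 16]


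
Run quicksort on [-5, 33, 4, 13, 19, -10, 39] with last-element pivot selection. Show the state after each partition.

Partition 1: pivot=39 at index 6 -> [-5, 33, 4, 13, 19, -10, 39]
Partition 2: pivot=-10 at index 0 -> [-10, 33, 4, 13, 19, -5, 39]
Partition 3: pivot=-5 at index 1 -> [-10, -5, 4, 13, 19, 33, 39]
Partition 4: pivot=33 at index 5 -> [-10, -5, 4, 13, 19, 33, 39]
Partition 5: pivot=19 at index 4 -> [-10, -5, 4, 13, 19, 33, 39]
Partition 6: pivot=13 at index 3 -> [-10, -5, 4, 13, 19, 33, 39]


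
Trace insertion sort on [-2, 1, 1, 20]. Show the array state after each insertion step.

First element -2 is already 'sorted'
Insert 1: shifted 0 elements -> [-2, 1, 1, 20]
Insert 1: shifted 0 elements -> [-2, 1, 1, 20]
Insert 20: shifted 0 elements -> [-2, 1, 1, 20]


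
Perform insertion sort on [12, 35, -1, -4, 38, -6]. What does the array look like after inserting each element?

First element 12 is already 'sorted'
Insert 35: shifted 0 elements -> [12, 35, -1, -4, 38, -6]
Insert -1: shifted 2 elements -> [-1, 12, 35, -4, 38, -6]
Insert -4: shifted 3 elements -> [-4, -1, 12, 35, 38, -6]
Insert 38: shifted 0 elements -> [-4, -1, 12, 35, 38, -6]
Insert -6: shifted 5 elements -> [-6, -4, -1, 12, 35, 38]


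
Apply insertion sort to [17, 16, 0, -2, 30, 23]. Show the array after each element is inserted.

First element 17 is already 'sorted'
Insert 16: shifted 1 elements -> [16, 17, 0, -2, 30, 23]
Insert 0: shifted 2 elements -> [0, 16, 17, -2, 30, 23]
Insert -2: shifted 3 elements -> [-2, 0, 16, 17, 30, 23]
Insert 30: shifted 0 elements -> [-2, 0, 16, 17, 30, 23]
Insert 23: shifted 1 elements -> [-2, 0, 16, 17, 23, 30]


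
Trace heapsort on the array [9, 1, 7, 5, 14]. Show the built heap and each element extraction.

Build heap: [14, 9, 7, 5, 1]
Extract 14: [9, 5, 7, 1, 14]
Extract 9: [7, 5, 1, 9, 14]
Extract 7: [5, 1, 7, 9, 14]
Extract 5: [1, 5, 7, 9, 14]


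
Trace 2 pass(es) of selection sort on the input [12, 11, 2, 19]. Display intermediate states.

Pass 1: Select minimum 2 at index 2, swap -> [2, 11, 12, 19]
Pass 2: Select minimum 11 at index 1, swap -> [2, 11, 12, 19]


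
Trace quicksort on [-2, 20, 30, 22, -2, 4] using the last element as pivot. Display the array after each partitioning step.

Partition 1: pivot=4 at index 2 -> [-2, -2, 4, 22, 20, 30]
Partition 2: pivot=-2 at index 1 -> [-2, -2, 4, 22, 20, 30]
Partition 3: pivot=30 at index 5 -> [-2, -2, 4, 22, 20, 30]
Partition 4: pivot=20 at index 3 -> [-2, -2, 4, 20, 22, 30]


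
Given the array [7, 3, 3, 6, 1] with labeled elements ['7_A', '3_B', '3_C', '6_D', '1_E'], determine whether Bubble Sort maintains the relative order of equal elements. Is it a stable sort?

Trace Bubble Sort on the labeled array (the key is the number; the letter only tracks identity):
  After pass 1: [3_B, 3_C, 6_D, 1_E, 7_A]
  After pass 2: [3_B, 3_C, 1_E, 6_D, 7_A]
  After pass 3: [3_B, 1_E, 3_C, 6_D, 7_A]
  After pass 4: [1_E, 3_B, 3_C, 6_D, 7_A]
Final order: [1_E, 3_B, 3_C, 6_D, 7_A]
Equal keys:
  value 3: originally 3_B, 3_C; after sorting 3_B, 3_C -> order preserved
All equal keys kept their original relative order. Bubble Sort is stable: it only swaps adjacent elements when the left one is strictly greater, so equal keys never move past each other.
Answer: Stable


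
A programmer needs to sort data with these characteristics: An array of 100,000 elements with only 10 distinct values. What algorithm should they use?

Best choice: 3-way quicksort or Counting sort
Reason: 3-way (Dutch national flag) partitioning groups every copy of the pivot together, so with only d=10 distinct keys quicksort finishes in O(n log d) expected time, which is effectively linear; counting sort runs in O(n + k) where k is the size of the key range (not the number of distinct values), so it is linear when the 10 values are integers drawn from a small known range


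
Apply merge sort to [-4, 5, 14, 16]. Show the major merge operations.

Divide and conquer:
  Merge [-4] + [5] -> [-4, 5]
  Merge [14] + [16] -> [14, 16]
  Merge [-4, 5] + [14, 16] -> [-4, 5, 14, 16]


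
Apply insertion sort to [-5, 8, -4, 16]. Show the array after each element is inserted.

First element -5 is already 'sorted'
Insert 8: shifted 0 elements -> [-5, 8, -4, 16]
Insert -4: shifted 1 elements -> [-5, -4, 8, 16]
Insert 16: shifted 0 elements -> [-5, -4, 8, 16]


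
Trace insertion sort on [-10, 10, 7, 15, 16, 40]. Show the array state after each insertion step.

First element -10 is already 'sorted'
Insert 10: shifted 0 elements -> [-10, 10, 7, 15, 16, 40]
Insert 7: shifted 1 elements -> [-10, 7, 10, 15, 16, 40]
Insert 15: shifted 0 elements -> [-10, 7, 10, 15, 16, 40]
Insert 16: shifted 0 elements -> [-10, 7, 10, 15, 16, 40]
Insert 40: shifted 0 elements -> [-10, 7, 10, 15, 16, 40]


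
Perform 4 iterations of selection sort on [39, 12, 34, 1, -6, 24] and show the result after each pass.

Pass 1: Select minimum -6 at index 4, swap -> [-6, 12, 34, 1, 39, 24]
Pass 2: Select minimum 1 at index 3, swap -> [-6, 1, 34, 12, 39, 24]
Pass 3: Select minimum 12 at index 3, swap -> [-6, 1, 12, 34, 39, 24]
Pass 4: Select minimum 24 at index 5, swap -> [-6, 1, 12, 24, 39, 34]


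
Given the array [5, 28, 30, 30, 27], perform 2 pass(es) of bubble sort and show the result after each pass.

After pass 1: [5, 28, 30, 27, 30] (1 swaps)
After pass 2: [5, 28, 27, 30, 30] (1 swaps)
Total swaps: 2


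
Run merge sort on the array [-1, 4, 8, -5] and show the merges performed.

Divide and conquer:
  Merge [-1] + [4] -> [-1, 4]
  Merge [8] + [-5] -> [-5, 8]
  Merge [-1, 4] + [-5, 8] -> [-5, -1, 4, 8]


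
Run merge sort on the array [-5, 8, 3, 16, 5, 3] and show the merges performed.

Divide and conquer:
  Merge [8] + [3] -> [3, 8]
  Merge [-5] + [3, 8] -> [-5, 3, 8]
  Merge [5] + [3] -> [3, 5]
  Merge [16] + [3, 5] -> [3, 5, 16]
  Merge [-5, 3, 8] + [3, 5, 16] -> [-5, 3, 3, 5, 8, 16]


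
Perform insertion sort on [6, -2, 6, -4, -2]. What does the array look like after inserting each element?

First element 6 is already 'sorted'
Insert -2: shifted 1 elements -> [-2, 6, 6, -4, -2]
Insert 6: shifted 0 elements -> [-2, 6, 6, -4, -2]
Insert -4: shifted 3 elements -> [-4, -2, 6, 6, -2]
Insert -2: shifted 2 elements -> [-4, -2, -2, 6, 6]


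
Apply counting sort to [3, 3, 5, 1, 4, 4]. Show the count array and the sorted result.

Count array: [0, 1, 0, 2, 2, 1]
(count[i] = number of elements equal to i)
Cumulative count: [0, 1, 1, 3, 5, 6]
Sorted: [1, 3, 3, 4, 4, 5]


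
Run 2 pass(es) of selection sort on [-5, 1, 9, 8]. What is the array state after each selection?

Pass 1: Select minimum -5 at index 0, swap -> [-5, 1, 9, 8]
Pass 2: Select minimum 1 at index 1, swap -> [-5, 1, 9, 8]


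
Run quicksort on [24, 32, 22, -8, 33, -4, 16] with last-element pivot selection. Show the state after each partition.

Partition 1: pivot=16 at index 2 -> [-8, -4, 16, 24, 33, 32, 22]
Partition 2: pivot=-4 at index 1 -> [-8, -4, 16, 24, 33, 32, 22]
Partition 3: pivot=22 at index 3 -> [-8, -4, 16, 22, 33, 32, 24]
Partition 4: pivot=24 at index 4 -> [-8, -4, 16, 22, 24, 32, 33]
Partition 5: pivot=33 at index 6 -> [-8, -4, 16, 22, 24, 32, 33]


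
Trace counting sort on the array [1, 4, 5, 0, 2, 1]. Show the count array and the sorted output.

Count array: [1, 2, 1, 0, 1, 1]
(count[i] = number of elements equal to i)
Cumulative count: [1, 3, 4, 4, 5, 6]
Sorted: [0, 1, 1, 2, 4, 5]


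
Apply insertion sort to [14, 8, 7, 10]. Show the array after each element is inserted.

First element 14 is already 'sorted'
Insert 8: shifted 1 elements -> [8, 14, 7, 10]
Insert 7: shifted 2 elements -> [7, 8, 14, 10]
Insert 10: shifted 1 elements -> [7, 8, 10, 14]


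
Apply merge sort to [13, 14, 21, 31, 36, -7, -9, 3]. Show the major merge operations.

Divide and conquer:
  Merge [13] + [14] -> [13, 14]
  Merge [21] + [31] -> [21, 31]
  Merge [13, 14] + [21, 31] -> [13, 14, 21, 31]
  Merge [36] + [-7] -> [-7, 36]
  Merge [-9] + [3] -> [-9, 3]
  Merge [-7, 36] + [-9, 3] -> [-9, -7, 3, 36]
  Merge [13, 14, 21, 31] + [-9, -7, 3, 36] -> [-9, -7, 3, 13, 14, 21, 31, 36]


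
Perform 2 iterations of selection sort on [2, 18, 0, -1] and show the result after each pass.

Pass 1: Select minimum -1 at index 3, swap -> [-1, 18, 0, 2]
Pass 2: Select minimum 0 at index 2, swap -> [-1, 0, 18, 2]


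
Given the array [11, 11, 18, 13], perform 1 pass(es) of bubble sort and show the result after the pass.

After pass 1: [11, 11, 13, 18] (1 swaps)
Total swaps: 1


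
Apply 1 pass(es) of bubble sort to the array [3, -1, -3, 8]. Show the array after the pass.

After pass 1: [-1, -3, 3, 8] (2 swaps)
Total swaps: 2


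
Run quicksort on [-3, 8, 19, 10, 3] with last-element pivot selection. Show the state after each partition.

Partition 1: pivot=3 at index 1 -> [-3, 3, 19, 10, 8]
Partition 2: pivot=8 at index 2 -> [-3, 3, 8, 10, 19]
Partition 3: pivot=19 at index 4 -> [-3, 3, 8, 10, 19]


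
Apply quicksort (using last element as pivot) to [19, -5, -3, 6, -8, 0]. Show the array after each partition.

Partition 1: pivot=0 at index 3 -> [-5, -3, -8, 0, 19, 6]
Partition 2: pivot=-8 at index 0 -> [-8, -3, -5, 0, 19, 6]
Partition 3: pivot=-5 at index 1 -> [-8, -5, -3, 0, 19, 6]
Partition 4: pivot=6 at index 4 -> [-8, -5, -3, 0, 6, 19]


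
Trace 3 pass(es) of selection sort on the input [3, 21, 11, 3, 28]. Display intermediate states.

Pass 1: Select minimum 3 at index 0, swap -> [3, 21, 11, 3, 28]
Pass 2: Select minimum 3 at index 3, swap -> [3, 3, 11, 21, 28]
Pass 3: Select minimum 11 at index 2, swap -> [3, 3, 11, 21, 28]


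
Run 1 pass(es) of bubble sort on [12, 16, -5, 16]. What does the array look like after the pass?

After pass 1: [12, -5, 16, 16] (1 swaps)
Total swaps: 1


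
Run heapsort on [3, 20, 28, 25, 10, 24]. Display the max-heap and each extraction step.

Build heap: [28, 25, 24, 20, 10, 3]
Extract 28: [25, 20, 24, 3, 10, 28]
Extract 25: [24, 20, 10, 3, 25, 28]
Extract 24: [20, 3, 10, 24, 25, 28]
Extract 20: [10, 3, 20, 24, 25, 28]
Extract 10: [3, 10, 20, 24, 25, 28]


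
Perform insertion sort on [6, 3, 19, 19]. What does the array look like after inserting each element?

First element 6 is already 'sorted'
Insert 3: shifted 1 elements -> [3, 6, 19, 19]
Insert 19: shifted 0 elements -> [3, 6, 19, 19]
Insert 19: shifted 0 elements -> [3, 6, 19, 19]


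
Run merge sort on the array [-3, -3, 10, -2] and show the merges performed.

Divide and conquer:
  Merge [-3] + [-3] -> [-3, -3]
  Merge [10] + [-2] -> [-2, 10]
  Merge [-3, -3] + [-2, 10] -> [-3, -3, -2, 10]


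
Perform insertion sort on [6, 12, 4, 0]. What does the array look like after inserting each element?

First element 6 is already 'sorted'
Insert 12: shifted 0 elements -> [6, 12, 4, 0]
Insert 4: shifted 2 elements -> [4, 6, 12, 0]
Insert 0: shifted 3 elements -> [0, 4, 6, 12]


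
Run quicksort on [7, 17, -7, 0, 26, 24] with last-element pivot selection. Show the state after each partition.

Partition 1: pivot=24 at index 4 -> [7, 17, -7, 0, 24, 26]
Partition 2: pivot=0 at index 1 -> [-7, 0, 7, 17, 24, 26]
Partition 3: pivot=17 at index 3 -> [-7, 0, 7, 17, 24, 26]


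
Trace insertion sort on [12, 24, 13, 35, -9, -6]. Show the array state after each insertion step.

First element 12 is already 'sorted'
Insert 24: shifted 0 elements -> [12, 24, 13, 35, -9, -6]
Insert 13: shifted 1 elements -> [12, 13, 24, 35, -9, -6]
Insert 35: shifted 0 elements -> [12, 13, 24, 35, -9, -6]
Insert -9: shifted 4 elements -> [-9, 12, 13, 24, 35, -6]
Insert -6: shifted 4 elements -> [-9, -6, 12, 13, 24, 35]


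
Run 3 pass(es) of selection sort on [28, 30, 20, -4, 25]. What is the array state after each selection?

Pass 1: Select minimum -4 at index 3, swap -> [-4, 30, 20, 28, 25]
Pass 2: Select minimum 20 at index 2, swap -> [-4, 20, 30, 28, 25]
Pass 3: Select minimum 25 at index 4, swap -> [-4, 20, 25, 28, 30]


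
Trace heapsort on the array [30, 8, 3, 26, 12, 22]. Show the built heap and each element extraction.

Build heap: [30, 26, 22, 8, 12, 3]
Extract 30: [26, 12, 22, 8, 3, 30]
Extract 26: [22, 12, 3, 8, 26, 30]
Extract 22: [12, 8, 3, 22, 26, 30]
Extract 12: [8, 3, 12, 22, 26, 30]
Extract 8: [3, 8, 12, 22, 26, 30]


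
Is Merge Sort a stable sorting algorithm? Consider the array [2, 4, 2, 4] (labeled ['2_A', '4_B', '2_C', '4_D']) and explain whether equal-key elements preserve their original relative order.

Trace Merge Sort on the labeled array (the key is the number; the letter only tracks identity):
  Merge [2_A] + [4_B] -> [2_A, 4_B]
  Merge [2_C] + [4_D] -> [2_C, 4_D]
  Merge [2_A, 4_B] + [2_C, 4_D] -> [2_A, 2_C, 4_B, 4_D]
Final order: [2_A, 2_C, 4_B, 4_D]
Equal keys:
  value 2: originally 2_A, 2_C; after sorting 2_A, 2_C -> order preserved
  value 4: originally 4_B, 4_D; after sorting 4_B, 4_D -> order preserved
All equal keys kept their original relative order. Merge Sort is stable: when the heads of the two halves are equal the merge takes from the left half first.
Answer: Stable


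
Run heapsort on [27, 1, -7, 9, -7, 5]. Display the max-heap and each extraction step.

Build heap: [27, 9, 5, 1, -7, -7]
Extract 27: [9, 1, 5, -7, -7, 27]
Extract 9: [5, 1, -7, -7, 9, 27]
Extract 5: [1, -7, -7, 5, 9, 27]
Extract 1: [-7, -7, 1, 5, 9, 27]
Extract -7: [-7, -7, 1, 5, 9, 27]


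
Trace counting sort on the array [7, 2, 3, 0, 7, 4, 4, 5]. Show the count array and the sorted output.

Count array: [1, 0, 1, 1, 2, 1, 0, 2]
(count[i] = number of elements equal to i)
Cumulative count: [1, 1, 2, 3, 5, 6, 6, 8]
Sorted: [0, 2, 3, 4, 4, 5, 7, 7]


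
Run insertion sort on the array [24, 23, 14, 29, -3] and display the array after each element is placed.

First element 24 is already 'sorted'
Insert 23: shifted 1 elements -> [23, 24, 14, 29, -3]
Insert 14: shifted 2 elements -> [14, 23, 24, 29, -3]
Insert 29: shifted 0 elements -> [14, 23, 24, 29, -3]
Insert -3: shifted 4 elements -> [-3, 14, 23, 24, 29]


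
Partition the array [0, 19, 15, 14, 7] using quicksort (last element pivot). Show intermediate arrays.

Partition 1: pivot=7 at index 1 -> [0, 7, 15, 14, 19]
Partition 2: pivot=19 at index 4 -> [0, 7, 15, 14, 19]
Partition 3: pivot=14 at index 2 -> [0, 7, 14, 15, 19]


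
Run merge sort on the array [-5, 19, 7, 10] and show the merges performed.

Divide and conquer:
  Merge [-5] + [19] -> [-5, 19]
  Merge [7] + [10] -> [7, 10]
  Merge [-5, 19] + [7, 10] -> [-5, 7, 10, 19]


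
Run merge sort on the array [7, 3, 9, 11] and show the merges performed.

Divide and conquer:
  Merge [7] + [3] -> [3, 7]
  Merge [9] + [11] -> [9, 11]
  Merge [3, 7] + [9, 11] -> [3, 7, 9, 11]
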